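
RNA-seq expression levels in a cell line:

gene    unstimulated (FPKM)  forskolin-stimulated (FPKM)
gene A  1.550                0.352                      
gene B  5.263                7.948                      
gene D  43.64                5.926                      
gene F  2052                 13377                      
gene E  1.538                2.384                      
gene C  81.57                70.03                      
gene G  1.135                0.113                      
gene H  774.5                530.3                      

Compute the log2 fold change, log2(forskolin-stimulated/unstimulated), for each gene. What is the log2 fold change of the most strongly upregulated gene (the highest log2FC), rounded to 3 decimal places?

2.705

log2(0.352/1.550) = -2.139  (gene A)
log2(7.948/5.263) = 0.595  (gene B)
log2(5.926/43.64) = -2.881  (gene D)
log2(13377/2052) = 2.705  (gene F)
log2(2.384/1.538) = 0.632  (gene E)
log2(70.03/81.57) = -0.220  (gene C)
log2(0.113/1.135) = -3.328  (gene G)
log2(530.3/774.5) = -0.546  (gene H)
gene F is most strongly upregulated.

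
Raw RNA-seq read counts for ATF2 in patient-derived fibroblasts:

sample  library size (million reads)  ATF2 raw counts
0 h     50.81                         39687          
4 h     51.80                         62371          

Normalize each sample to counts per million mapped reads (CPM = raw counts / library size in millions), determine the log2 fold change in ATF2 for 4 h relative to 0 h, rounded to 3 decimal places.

0.624

CPM(0 h) = 39687 / 50.81 = 781.0864
CPM(4 h) = 62371 / 51.80 = 1204.0734
Fold change = 1204.0734 / 781.0864 = 1.54154
log2(1.54154) = 0.6244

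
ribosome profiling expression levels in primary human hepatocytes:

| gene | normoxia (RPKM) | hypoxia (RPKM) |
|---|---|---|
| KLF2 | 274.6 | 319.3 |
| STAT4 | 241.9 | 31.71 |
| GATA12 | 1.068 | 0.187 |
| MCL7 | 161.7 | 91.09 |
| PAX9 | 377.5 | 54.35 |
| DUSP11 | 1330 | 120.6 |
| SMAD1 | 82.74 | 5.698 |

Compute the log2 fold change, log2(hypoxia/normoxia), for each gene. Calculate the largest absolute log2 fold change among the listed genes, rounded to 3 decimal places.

3.860

log2(319.3/274.6) = 0.218  (KLF2)
log2(31.71/241.9) = -2.931  (STAT4)
log2(0.187/1.068) = -2.514  (GATA12)
log2(91.09/161.7) = -0.828  (MCL7)
log2(54.35/377.5) = -2.796  (PAX9)
log2(120.6/1330) = -3.463  (DUSP11)
log2(5.698/82.74) = -3.860  (SMAD1)
The largest magnitude belongs to SMAD1.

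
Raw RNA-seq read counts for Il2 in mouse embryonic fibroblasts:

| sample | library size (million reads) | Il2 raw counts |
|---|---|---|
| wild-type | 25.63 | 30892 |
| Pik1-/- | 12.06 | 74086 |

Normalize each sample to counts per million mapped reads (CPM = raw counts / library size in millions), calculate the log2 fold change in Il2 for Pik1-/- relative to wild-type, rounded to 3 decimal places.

2.350

CPM(wild-type) = 30892 / 25.63 = 1205.3063
CPM(Pik1-/-) = 74086 / 12.06 = 6143.1177
Fold change = 6143.1177 / 1205.3063 = 5.09673
log2(5.09673) = 2.3496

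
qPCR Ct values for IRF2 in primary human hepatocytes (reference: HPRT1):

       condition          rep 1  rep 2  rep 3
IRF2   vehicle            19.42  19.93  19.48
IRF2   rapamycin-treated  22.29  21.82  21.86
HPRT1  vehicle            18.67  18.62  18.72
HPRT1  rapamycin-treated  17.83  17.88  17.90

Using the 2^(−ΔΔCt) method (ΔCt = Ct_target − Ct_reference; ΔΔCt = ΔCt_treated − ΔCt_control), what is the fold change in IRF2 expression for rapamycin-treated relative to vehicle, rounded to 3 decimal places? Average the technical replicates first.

Mean Ct: IRF2 vehicle 19.610; IRF2 rapamycin-treated 21.990; HPRT1 vehicle 18.670; HPRT1 rapamycin-treated 17.870
ΔCt(vehicle) = 19.610 − 18.670 = 0.940
ΔCt(rapamycin-treated) = 21.990 − 17.870 = 4.120
ΔΔCt = 4.120 − 0.940 = 3.180
Fold change = 2^(−3.180) = 0.1103

0.110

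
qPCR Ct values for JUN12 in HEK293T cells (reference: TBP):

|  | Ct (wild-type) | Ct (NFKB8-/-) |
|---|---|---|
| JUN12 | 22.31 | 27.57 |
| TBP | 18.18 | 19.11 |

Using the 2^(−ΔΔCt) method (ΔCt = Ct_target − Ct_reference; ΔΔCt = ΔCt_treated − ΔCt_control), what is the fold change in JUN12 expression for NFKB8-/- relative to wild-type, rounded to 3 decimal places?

ΔCt(wild-type) = 22.310 − 18.180 = 4.130
ΔCt(NFKB8-/-) = 27.570 − 19.110 = 8.460
ΔΔCt = 8.460 − 4.130 = 4.330
Fold change = 2^(−4.330) = 0.0497

0.050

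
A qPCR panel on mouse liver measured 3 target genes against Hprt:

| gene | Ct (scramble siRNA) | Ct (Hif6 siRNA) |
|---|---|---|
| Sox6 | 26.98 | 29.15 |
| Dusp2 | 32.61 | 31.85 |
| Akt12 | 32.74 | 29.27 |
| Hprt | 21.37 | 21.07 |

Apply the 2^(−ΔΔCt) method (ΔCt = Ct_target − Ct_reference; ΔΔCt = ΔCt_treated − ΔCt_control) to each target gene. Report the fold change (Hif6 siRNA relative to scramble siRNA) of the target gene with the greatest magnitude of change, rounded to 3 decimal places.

Sox6: ΔΔCt = (29.15−21.07) − (26.98−21.37) = 8.08 − 5.61 = 2.47; fold change = 2^-2.47 = 0.180
Dusp2: ΔΔCt = (31.85−21.07) − (32.61−21.37) = 10.78 − 11.24 = -0.46; fold change = 2^0.46 = 1.376
Akt12: ΔΔCt = (29.27−21.07) − (32.74−21.37) = 8.20 − 11.37 = -3.17; fold change = 2^3.17 = 9.000
Akt12 has the largest |ΔΔCt| = 3.17.

9.000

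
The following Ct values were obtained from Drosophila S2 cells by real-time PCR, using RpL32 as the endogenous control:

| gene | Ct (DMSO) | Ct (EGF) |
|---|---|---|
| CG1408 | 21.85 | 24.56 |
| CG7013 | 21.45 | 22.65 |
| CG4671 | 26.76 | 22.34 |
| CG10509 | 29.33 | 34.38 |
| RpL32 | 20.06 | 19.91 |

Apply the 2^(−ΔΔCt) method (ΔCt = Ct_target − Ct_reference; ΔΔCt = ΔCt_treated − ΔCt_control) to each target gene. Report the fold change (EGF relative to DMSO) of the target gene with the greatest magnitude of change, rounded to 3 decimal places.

CG1408: ΔΔCt = (24.56−19.91) − (21.85−20.06) = 4.65 − 1.79 = 2.86; fold change = 2^-2.86 = 0.138
CG7013: ΔΔCt = (22.65−19.91) − (21.45−20.06) = 2.74 − 1.39 = 1.35; fold change = 2^-1.35 = 0.392
CG4671: ΔΔCt = (22.34−19.91) − (26.76−20.06) = 2.43 − 6.70 = -4.27; fold change = 2^4.27 = 19.293
CG10509: ΔΔCt = (34.38−19.91) − (29.33−20.06) = 14.47 − 9.27 = 5.20; fold change = 2^-5.20 = 0.027
CG10509 has the largest |ΔΔCt| = 5.20.

0.027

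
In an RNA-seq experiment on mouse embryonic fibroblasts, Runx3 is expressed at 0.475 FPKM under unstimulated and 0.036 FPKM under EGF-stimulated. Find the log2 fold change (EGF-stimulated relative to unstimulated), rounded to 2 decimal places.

-3.72

Fold change = 0.036 / 0.475 = 0.0758
log2(0.0758) = -3.722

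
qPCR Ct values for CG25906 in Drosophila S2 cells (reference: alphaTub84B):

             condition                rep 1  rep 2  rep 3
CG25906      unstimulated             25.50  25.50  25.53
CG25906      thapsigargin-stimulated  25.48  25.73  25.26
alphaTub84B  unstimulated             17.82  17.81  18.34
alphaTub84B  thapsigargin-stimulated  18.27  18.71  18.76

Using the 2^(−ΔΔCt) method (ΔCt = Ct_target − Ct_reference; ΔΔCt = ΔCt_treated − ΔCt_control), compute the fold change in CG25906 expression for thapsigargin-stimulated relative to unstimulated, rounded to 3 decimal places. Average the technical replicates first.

Mean Ct: CG25906 unstimulated 25.510; CG25906 thapsigargin-stimulated 25.490; alphaTub84B unstimulated 17.990; alphaTub84B thapsigargin-stimulated 18.580
ΔCt(unstimulated) = 25.510 − 17.990 = 7.520
ΔCt(thapsigargin-stimulated) = 25.490 − 18.580 = 6.910
ΔΔCt = 6.910 − 7.520 = -0.610
Fold change = 2^(−(-0.610)) = 2^0.610 = 1.5263

1.526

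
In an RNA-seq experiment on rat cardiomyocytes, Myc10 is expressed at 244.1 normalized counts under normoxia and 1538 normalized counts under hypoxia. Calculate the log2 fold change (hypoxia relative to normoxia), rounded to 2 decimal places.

2.66

Fold change = 1538 / 244.1 = 6.3007
log2(6.3007) = 2.656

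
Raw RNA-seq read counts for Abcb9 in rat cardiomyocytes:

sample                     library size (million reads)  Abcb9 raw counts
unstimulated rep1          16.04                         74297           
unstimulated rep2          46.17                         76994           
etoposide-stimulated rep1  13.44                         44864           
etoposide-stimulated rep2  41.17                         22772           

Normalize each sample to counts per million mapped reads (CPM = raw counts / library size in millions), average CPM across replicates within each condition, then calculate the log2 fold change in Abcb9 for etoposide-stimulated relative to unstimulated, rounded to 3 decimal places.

-0.695

CPM(unstimulated rep1) = 74297 / 16.04 = 4631.9825
CPM(unstimulated rep2) = 76994 / 46.17 = 1667.6197
CPM(etoposide-stimulated rep1) = 44864 / 13.44 = 3338.0952
CPM(etoposide-stimulated rep2) = 22772 / 41.17 = 553.1212
mean CPM(unstimulated) = 3149.8011; mean CPM(etoposide-stimulated) = 1945.6082
Fold change = 1945.6082 / 3149.8011 = 0.61769
log2(0.61769) = -0.6950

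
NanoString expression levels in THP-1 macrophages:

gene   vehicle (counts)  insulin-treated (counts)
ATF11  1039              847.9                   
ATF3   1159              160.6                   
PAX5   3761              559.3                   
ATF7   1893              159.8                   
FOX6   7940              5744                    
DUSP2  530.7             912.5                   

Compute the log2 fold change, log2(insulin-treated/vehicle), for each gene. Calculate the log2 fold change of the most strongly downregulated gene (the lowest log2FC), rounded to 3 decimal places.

-3.566

log2(847.9/1039) = -0.293  (ATF11)
log2(160.6/1159) = -2.851  (ATF3)
log2(559.3/3761) = -2.749  (PAX5)
log2(159.8/1893) = -3.566  (ATF7)
log2(5744/7940) = -0.467  (FOX6)
log2(912.5/530.7) = 0.782  (DUSP2)
ATF7 is most strongly downregulated.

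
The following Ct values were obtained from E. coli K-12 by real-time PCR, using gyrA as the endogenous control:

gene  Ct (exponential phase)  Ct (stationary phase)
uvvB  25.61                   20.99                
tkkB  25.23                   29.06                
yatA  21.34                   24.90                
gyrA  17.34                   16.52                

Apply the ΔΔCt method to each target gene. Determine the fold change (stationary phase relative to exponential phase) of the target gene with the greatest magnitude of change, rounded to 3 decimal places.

uvvB: ΔΔCt = (20.99−16.52) − (25.61−17.34) = 4.47 − 8.27 = -3.80; fold change = 2^3.80 = 13.929
tkkB: ΔΔCt = (29.06−16.52) − (25.23−17.34) = 12.54 − 7.89 = 4.65; fold change = 2^-4.65 = 0.040
yatA: ΔΔCt = (24.90−16.52) − (21.34−17.34) = 8.38 − 4.00 = 4.38; fold change = 2^-4.38 = 0.048
tkkB has the largest |ΔΔCt| = 4.65.

0.040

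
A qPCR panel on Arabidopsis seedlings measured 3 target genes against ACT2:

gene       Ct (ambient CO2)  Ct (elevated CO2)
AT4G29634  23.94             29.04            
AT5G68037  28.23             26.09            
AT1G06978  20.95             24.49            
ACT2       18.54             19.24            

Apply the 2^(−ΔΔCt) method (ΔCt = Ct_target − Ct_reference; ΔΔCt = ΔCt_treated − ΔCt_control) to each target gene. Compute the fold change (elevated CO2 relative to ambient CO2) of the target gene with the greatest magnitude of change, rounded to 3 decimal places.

0.047

AT4G29634: ΔΔCt = (29.04−19.24) − (23.94−18.54) = 9.80 − 5.40 = 4.40; fold change = 2^-4.40 = 0.047
AT5G68037: ΔΔCt = (26.09−19.24) − (28.23−18.54) = 6.85 − 9.69 = -2.84; fold change = 2^2.84 = 7.160
AT1G06978: ΔΔCt = (24.49−19.24) − (20.95−18.54) = 5.25 − 2.41 = 2.84; fold change = 2^-2.84 = 0.140
AT4G29634 has the largest |ΔΔCt| = 4.40.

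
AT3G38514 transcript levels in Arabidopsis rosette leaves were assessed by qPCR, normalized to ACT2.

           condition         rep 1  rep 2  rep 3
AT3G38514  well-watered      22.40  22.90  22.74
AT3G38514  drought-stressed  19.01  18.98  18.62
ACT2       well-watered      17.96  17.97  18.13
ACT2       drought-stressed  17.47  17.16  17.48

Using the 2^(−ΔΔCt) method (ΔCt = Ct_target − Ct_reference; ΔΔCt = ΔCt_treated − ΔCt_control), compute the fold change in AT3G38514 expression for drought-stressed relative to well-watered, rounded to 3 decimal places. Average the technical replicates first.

8.938

Mean Ct: AT3G38514 well-watered 22.680; AT3G38514 drought-stressed 18.870; ACT2 well-watered 18.020; ACT2 drought-stressed 17.370
ΔCt(well-watered) = 22.680 − 18.020 = 4.660
ΔCt(drought-stressed) = 18.870 − 17.370 = 1.500
ΔΔCt = 1.500 − 4.660 = -3.160
Fold change = 2^(−(-3.160)) = 2^3.160 = 8.9383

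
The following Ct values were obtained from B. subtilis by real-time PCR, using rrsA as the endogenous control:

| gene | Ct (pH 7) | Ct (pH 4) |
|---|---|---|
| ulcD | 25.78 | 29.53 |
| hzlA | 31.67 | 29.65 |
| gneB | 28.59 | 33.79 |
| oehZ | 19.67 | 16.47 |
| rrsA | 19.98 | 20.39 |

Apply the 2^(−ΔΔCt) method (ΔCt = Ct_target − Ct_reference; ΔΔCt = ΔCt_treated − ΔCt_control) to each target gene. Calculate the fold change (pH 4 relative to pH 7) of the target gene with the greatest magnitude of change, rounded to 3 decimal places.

0.036

ulcD: ΔΔCt = (29.53−20.39) − (25.78−19.98) = 9.14 − 5.80 = 3.34; fold change = 2^-3.34 = 0.099
hzlA: ΔΔCt = (29.65−20.39) − (31.67−19.98) = 9.26 − 11.69 = -2.43; fold change = 2^2.43 = 5.389
gneB: ΔΔCt = (33.79−20.39) − (28.59−19.98) = 13.40 − 8.61 = 4.79; fold change = 2^-4.79 = 0.036
oehZ: ΔΔCt = (16.47−20.39) − (19.67−19.98) = -3.92 − (-0.31) = -3.61; fold change = 2^3.61 = 12.210
gneB has the largest |ΔΔCt| = 4.79.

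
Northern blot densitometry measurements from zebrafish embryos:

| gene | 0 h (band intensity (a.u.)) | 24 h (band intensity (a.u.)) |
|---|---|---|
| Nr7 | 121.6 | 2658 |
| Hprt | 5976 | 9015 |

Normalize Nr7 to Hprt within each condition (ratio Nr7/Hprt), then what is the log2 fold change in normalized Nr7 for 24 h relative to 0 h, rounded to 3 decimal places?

Nr7/Hprt (0 h) = 121.6 / 5976 = 0.020348
Nr7/Hprt (24 h) = 2658 / 9015 = 0.29484
Fold change = 0.29484 / 0.020348 = 14.4899
log2(14.4899) = 3.8570

3.857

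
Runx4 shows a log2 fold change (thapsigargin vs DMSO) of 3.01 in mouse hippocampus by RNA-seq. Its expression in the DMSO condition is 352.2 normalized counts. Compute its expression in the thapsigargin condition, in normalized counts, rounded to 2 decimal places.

Fold change = 2^(3.01) = 8.0556
thapsigargin expression = 352.2 × 8.0556 = 2837.20

2837.20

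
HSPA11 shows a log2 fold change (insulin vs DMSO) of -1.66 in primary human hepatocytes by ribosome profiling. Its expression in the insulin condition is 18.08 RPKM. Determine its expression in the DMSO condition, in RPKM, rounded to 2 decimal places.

Fold change = 2^(-1.66) = 0.3164
DMSO expression = 18.08 / 0.3164 = 57.14

57.14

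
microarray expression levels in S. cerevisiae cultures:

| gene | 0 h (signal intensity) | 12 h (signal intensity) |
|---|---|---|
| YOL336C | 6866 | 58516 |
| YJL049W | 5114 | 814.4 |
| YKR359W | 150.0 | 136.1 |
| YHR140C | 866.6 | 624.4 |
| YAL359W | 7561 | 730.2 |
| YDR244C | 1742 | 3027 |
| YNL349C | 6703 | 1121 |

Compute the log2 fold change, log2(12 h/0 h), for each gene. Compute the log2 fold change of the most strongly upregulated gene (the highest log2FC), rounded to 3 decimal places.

log2(58516/6866) = 3.091  (YOL336C)
log2(814.4/5114) = -2.651  (YJL049W)
log2(136.1/150.0) = -0.140  (YKR359W)
log2(624.4/866.6) = -0.473  (YHR140C)
log2(730.2/7561) = -3.372  (YAL359W)
log2(3027/1742) = 0.797  (YDR244C)
log2(1121/6703) = -2.580  (YNL349C)
YOL336C is most strongly upregulated.

3.091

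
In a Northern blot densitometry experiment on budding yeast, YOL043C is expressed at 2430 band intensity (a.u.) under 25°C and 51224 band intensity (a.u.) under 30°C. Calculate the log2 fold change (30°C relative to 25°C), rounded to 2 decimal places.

4.40

Fold change = 51224 / 2430 = 21.0798
log2(21.0798) = 4.398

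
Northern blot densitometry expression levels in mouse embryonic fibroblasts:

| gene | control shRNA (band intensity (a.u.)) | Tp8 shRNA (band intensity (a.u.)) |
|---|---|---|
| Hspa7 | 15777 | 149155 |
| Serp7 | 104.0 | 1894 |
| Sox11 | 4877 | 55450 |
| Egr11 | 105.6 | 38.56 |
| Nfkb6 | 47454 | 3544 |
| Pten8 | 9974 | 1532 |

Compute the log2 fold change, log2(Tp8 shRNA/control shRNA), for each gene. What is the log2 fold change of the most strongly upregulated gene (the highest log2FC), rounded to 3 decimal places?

log2(149155/15777) = 3.241  (Hspa7)
log2(1894/104.0) = 4.187  (Serp7)
log2(55450/4877) = 3.507  (Sox11)
log2(38.56/105.6) = -1.453  (Egr11)
log2(3544/47454) = -3.743  (Nfkb6)
log2(1532/9974) = -2.703  (Pten8)
Serp7 is most strongly upregulated.

4.187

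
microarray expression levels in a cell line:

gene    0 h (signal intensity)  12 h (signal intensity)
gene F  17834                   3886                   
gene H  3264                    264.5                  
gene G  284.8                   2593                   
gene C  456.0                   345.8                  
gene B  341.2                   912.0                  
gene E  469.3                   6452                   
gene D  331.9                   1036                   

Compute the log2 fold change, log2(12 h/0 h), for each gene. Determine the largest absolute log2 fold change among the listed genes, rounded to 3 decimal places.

log2(3886/17834) = -2.198  (gene F)
log2(264.5/3264) = -3.625  (gene H)
log2(2593/284.8) = 3.187  (gene G)
log2(345.8/456.0) = -0.399  (gene C)
log2(912.0/341.2) = 1.418  (gene B)
log2(6452/469.3) = 3.781  (gene E)
log2(1036/331.9) = 1.642  (gene D)
The largest magnitude belongs to gene E.

3.781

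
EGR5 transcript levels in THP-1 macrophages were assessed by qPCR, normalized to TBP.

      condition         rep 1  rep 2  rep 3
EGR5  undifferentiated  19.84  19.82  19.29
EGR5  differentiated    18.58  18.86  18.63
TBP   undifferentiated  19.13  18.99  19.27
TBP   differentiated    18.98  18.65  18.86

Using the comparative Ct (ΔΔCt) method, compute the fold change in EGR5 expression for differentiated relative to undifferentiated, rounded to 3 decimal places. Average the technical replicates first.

1.580

Mean Ct: EGR5 undifferentiated 19.650; EGR5 differentiated 18.690; TBP undifferentiated 19.130; TBP differentiated 18.830
ΔCt(undifferentiated) = 19.650 − 19.130 = 0.520
ΔCt(differentiated) = 18.690 − 18.830 = -0.140
ΔΔCt = -0.140 − 0.520 = -0.660
Fold change = 2^(−(-0.660)) = 2^0.660 = 1.5801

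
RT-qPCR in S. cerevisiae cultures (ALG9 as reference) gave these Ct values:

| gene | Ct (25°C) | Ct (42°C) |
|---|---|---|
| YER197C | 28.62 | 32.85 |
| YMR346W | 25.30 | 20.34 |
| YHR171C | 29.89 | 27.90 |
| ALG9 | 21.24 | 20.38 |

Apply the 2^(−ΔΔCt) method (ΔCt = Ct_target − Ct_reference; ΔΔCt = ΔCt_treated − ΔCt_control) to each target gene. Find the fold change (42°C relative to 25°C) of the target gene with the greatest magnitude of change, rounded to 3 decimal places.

YER197C: ΔΔCt = (32.85−20.38) − (28.62−21.24) = 12.47 − 7.38 = 5.09; fold change = 2^-5.09 = 0.029
YMR346W: ΔΔCt = (20.34−20.38) − (25.30−21.24) = -0.04 − 4.06 = -4.10; fold change = 2^4.10 = 17.148
YHR171C: ΔΔCt = (27.90−20.38) − (29.89−21.24) = 7.52 − 8.65 = -1.13; fold change = 2^1.13 = 2.189
YER197C has the largest |ΔΔCt| = 5.09.

0.029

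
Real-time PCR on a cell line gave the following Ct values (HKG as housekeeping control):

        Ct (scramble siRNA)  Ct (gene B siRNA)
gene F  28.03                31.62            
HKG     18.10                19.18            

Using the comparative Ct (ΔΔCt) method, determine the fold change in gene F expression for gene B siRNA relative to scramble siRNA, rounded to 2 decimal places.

0.18

ΔCt(scramble siRNA) = 28.030 − 18.100 = 9.930
ΔCt(gene B siRNA) = 31.620 − 19.180 = 12.440
ΔΔCt = 12.440 − 9.930 = 2.510
Fold change = 2^(−2.510) = 0.176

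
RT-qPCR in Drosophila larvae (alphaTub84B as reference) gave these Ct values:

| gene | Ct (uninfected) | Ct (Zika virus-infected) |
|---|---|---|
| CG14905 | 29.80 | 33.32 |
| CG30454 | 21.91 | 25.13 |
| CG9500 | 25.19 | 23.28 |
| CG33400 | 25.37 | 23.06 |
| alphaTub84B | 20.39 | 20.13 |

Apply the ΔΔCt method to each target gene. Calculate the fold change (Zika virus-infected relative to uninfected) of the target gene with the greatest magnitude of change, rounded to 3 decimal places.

CG14905: ΔΔCt = (33.32−20.13) − (29.80−20.39) = 13.19 − 9.41 = 3.78; fold change = 2^-3.78 = 0.073
CG30454: ΔΔCt = (25.13−20.13) − (21.91−20.39) = 5.00 − 1.52 = 3.48; fold change = 2^-3.48 = 0.090
CG9500: ΔΔCt = (23.28−20.13) − (25.19−20.39) = 3.15 − 4.80 = -1.65; fold change = 2^1.65 = 3.138
CG33400: ΔΔCt = (23.06−20.13) − (25.37−20.39) = 2.93 − 4.98 = -2.05; fold change = 2^2.05 = 4.141
CG14905 has the largest |ΔΔCt| = 3.78.

0.073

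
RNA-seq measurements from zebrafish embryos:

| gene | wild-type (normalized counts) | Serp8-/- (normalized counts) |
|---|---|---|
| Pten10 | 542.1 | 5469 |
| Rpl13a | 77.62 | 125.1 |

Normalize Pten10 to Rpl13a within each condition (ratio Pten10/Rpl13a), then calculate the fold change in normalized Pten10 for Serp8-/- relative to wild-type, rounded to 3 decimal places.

6.260

Pten10/Rpl13a (wild-type) = 542.1 / 77.62 = 6.984
Pten10/Rpl13a (Serp8-/-) = 5469 / 125.1 = 43.717
Fold change = 43.717 / 6.984 = 6.2596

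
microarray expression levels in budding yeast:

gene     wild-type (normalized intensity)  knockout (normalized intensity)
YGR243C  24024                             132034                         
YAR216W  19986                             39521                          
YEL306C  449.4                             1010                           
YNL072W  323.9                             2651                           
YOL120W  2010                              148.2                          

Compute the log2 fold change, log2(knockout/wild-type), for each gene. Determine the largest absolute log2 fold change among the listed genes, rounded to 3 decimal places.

log2(132034/24024) = 2.458  (YGR243C)
log2(39521/19986) = 0.984  (YAR216W)
log2(1010/449.4) = 1.168  (YEL306C)
log2(2651/323.9) = 3.033  (YNL072W)
log2(148.2/2010) = -3.762  (YOL120W)
The largest magnitude belongs to YOL120W.

3.762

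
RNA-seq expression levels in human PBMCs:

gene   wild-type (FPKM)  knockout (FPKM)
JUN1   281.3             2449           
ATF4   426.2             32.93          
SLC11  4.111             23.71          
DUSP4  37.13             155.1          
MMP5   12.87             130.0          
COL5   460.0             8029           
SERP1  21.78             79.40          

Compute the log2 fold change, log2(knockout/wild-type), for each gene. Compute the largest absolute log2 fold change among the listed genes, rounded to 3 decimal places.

4.126

log2(2449/281.3) = 3.122  (JUN1)
log2(32.93/426.2) = -3.694  (ATF4)
log2(23.71/4.111) = 2.528  (SLC11)
log2(155.1/37.13) = 2.063  (DUSP4)
log2(130.0/12.87) = 3.336  (MMP5)
log2(8029/460.0) = 4.126  (COL5)
log2(79.40/21.78) = 1.866  (SERP1)
The largest magnitude belongs to COL5.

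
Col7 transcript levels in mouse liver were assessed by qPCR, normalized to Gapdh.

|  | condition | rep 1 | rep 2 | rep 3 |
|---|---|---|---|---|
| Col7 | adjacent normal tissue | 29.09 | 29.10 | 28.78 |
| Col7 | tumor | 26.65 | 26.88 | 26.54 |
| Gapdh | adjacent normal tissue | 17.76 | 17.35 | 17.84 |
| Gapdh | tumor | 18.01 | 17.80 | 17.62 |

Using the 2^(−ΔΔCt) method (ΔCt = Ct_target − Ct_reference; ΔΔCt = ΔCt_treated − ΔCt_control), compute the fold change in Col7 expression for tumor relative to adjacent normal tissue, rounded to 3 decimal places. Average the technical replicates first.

5.502

Mean Ct: Col7 adjacent normal tissue 28.990; Col7 tumor 26.690; Gapdh adjacent normal tissue 17.650; Gapdh tumor 17.810
ΔCt(adjacent normal tissue) = 28.990 − 17.650 = 11.340
ΔCt(tumor) = 26.690 − 17.810 = 8.880
ΔΔCt = 8.880 − 11.340 = -2.460
Fold change = 2^(−(-2.460)) = 2^2.460 = 5.5022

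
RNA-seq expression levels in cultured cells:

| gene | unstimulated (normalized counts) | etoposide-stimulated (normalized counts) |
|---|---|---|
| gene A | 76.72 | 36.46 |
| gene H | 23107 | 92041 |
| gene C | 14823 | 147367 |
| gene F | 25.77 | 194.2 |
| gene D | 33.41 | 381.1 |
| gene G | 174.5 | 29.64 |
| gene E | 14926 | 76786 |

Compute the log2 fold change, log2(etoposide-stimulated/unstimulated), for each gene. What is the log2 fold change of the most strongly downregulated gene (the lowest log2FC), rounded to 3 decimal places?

log2(36.46/76.72) = -1.073  (gene A)
log2(92041/23107) = 1.994  (gene H)
log2(147367/14823) = 3.314  (gene C)
log2(194.2/25.77) = 2.914  (gene F)
log2(381.1/33.41) = 3.512  (gene D)
log2(29.64/174.5) = -2.558  (gene G)
log2(76786/14926) = 2.363  (gene E)
gene G is most strongly downregulated.

-2.558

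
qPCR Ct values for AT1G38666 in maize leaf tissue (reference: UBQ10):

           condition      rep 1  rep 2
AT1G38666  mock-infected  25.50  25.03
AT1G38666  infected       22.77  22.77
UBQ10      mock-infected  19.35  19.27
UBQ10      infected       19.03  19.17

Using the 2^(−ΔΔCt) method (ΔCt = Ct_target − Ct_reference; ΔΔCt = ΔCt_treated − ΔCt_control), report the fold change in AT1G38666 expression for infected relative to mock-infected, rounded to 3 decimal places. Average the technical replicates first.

Mean Ct: AT1G38666 mock-infected 25.265; AT1G38666 infected 22.770; UBQ10 mock-infected 19.310; UBQ10 infected 19.100
ΔCt(mock-infected) = 25.265 − 19.310 = 5.955
ΔCt(infected) = 22.770 − 19.100 = 3.670
ΔΔCt = 3.670 − 5.955 = -2.285
Fold change = 2^(−(-2.285)) = 2^2.285 = 4.8736

4.874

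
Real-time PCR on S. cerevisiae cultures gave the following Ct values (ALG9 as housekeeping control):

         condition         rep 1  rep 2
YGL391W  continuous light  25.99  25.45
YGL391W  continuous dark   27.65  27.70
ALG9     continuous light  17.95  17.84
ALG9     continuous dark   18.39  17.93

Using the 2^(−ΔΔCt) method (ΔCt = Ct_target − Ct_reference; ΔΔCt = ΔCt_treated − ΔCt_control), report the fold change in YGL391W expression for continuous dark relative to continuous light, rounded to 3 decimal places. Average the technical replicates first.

Mean Ct: YGL391W continuous light 25.720; YGL391W continuous dark 27.675; ALG9 continuous light 17.895; ALG9 continuous dark 18.160
ΔCt(continuous light) = 25.720 − 17.895 = 7.825
ΔCt(continuous dark) = 27.675 − 18.160 = 9.515
ΔΔCt = 9.515 − 7.825 = 1.690
Fold change = 2^(−1.690) = 0.3099

0.310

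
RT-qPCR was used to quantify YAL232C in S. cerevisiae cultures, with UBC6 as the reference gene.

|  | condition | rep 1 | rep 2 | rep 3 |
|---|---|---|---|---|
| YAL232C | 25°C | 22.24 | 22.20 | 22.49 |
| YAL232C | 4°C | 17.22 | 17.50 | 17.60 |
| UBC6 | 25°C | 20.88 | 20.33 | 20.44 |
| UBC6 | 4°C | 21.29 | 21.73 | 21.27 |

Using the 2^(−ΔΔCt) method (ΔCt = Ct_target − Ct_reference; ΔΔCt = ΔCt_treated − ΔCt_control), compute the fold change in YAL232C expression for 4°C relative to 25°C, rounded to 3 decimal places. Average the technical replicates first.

Mean Ct: YAL232C 25°C 22.310; YAL232C 4°C 17.440; UBC6 25°C 20.550; UBC6 4°C 21.430
ΔCt(25°C) = 22.310 − 20.550 = 1.760
ΔCt(4°C) = 17.440 − 21.430 = -3.990
ΔΔCt = -3.990 − 1.760 = -5.750
Fold change = 2^(−(-5.750)) = 2^5.750 = 53.8174

53.817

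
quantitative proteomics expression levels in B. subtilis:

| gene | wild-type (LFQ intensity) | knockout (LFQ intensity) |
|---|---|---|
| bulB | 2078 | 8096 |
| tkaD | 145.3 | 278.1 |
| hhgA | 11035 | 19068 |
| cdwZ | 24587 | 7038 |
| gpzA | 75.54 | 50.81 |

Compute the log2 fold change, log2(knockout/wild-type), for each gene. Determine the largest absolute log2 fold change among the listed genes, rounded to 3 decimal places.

log2(8096/2078) = 1.962  (bulB)
log2(278.1/145.3) = 0.937  (tkaD)
log2(19068/11035) = 0.789  (hhgA)
log2(7038/24587) = -1.805  (cdwZ)
log2(50.81/75.54) = -0.572  (gpzA)
The largest magnitude belongs to bulB.

1.962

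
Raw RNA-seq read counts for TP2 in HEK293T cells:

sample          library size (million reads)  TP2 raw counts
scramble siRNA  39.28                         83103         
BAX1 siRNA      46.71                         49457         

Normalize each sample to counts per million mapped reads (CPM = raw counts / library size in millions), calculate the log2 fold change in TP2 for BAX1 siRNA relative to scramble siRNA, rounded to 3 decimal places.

CPM(scramble siRNA) = 83103 / 39.28 = 2115.6568
CPM(BAX1 siRNA) = 49457 / 46.71 = 1058.8097
Fold change = 1058.8097 / 2115.6568 = 0.50046
log2(0.50046) = -0.9987

-0.999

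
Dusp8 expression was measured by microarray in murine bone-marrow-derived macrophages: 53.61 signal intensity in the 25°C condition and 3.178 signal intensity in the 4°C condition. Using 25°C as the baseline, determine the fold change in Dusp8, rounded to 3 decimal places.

0.059

Fold change = 3.178 / 53.61 = 0.0593
Dusp8 is downregulated.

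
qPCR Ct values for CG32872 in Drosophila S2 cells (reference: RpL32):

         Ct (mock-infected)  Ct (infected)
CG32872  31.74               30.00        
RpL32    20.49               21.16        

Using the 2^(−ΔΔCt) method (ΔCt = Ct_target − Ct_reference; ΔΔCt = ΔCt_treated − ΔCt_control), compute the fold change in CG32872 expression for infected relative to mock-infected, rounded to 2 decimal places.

5.31

ΔCt(mock-infected) = 31.740 − 20.490 = 11.250
ΔCt(infected) = 30.000 − 21.160 = 8.840
ΔΔCt = 8.840 − 11.250 = -2.410
Fold change = 2^(−(-2.410)) = 2^2.410 = 5.315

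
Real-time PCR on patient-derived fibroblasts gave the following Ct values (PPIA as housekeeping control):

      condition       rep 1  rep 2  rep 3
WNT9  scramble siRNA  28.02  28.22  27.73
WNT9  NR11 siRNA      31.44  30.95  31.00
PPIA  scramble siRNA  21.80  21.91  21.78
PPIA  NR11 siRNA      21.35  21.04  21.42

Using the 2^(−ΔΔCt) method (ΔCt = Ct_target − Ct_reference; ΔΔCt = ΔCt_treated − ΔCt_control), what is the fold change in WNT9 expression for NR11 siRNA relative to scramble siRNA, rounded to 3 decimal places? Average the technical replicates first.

0.077

Mean Ct: WNT9 scramble siRNA 27.990; WNT9 NR11 siRNA 31.130; PPIA scramble siRNA 21.830; PPIA NR11 siRNA 21.270
ΔCt(scramble siRNA) = 27.990 − 21.830 = 6.160
ΔCt(NR11 siRNA) = 31.130 − 21.270 = 9.860
ΔΔCt = 9.860 − 6.160 = 3.700
Fold change = 2^(−3.700) = 0.0769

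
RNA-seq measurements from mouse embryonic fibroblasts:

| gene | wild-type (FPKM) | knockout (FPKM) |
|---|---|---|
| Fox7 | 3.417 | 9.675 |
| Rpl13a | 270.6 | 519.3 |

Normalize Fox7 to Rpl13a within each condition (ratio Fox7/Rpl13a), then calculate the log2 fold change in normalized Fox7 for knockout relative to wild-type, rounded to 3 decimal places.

0.561

Fox7/Rpl13a (wild-type) = 3.417 / 270.6 = 0.012627
Fox7/Rpl13a (knockout) = 9.675 / 519.3 = 0.018631
Fold change = 0.018631 / 0.012627 = 1.4754
log2(1.4754) = 0.5611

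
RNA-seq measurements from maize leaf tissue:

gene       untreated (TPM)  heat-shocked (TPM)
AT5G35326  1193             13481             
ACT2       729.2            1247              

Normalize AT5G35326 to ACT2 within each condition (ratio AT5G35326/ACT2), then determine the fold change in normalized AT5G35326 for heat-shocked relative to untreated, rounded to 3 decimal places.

6.608

AT5G35326/ACT2 (untreated) = 1193 / 729.2 = 1.636
AT5G35326/ACT2 (heat-shocked) = 13481 / 1247 = 10.811
Fold change = 10.811 / 1.636 = 6.6079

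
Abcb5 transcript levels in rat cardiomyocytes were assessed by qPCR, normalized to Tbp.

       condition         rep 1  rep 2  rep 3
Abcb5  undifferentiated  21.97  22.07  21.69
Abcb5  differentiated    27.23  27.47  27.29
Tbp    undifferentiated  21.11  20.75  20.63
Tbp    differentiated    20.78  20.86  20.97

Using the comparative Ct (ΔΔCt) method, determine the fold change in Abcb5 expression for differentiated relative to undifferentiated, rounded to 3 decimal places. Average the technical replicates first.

Mean Ct: Abcb5 undifferentiated 21.910; Abcb5 differentiated 27.330; Tbp undifferentiated 20.830; Tbp differentiated 20.870
ΔCt(undifferentiated) = 21.910 − 20.830 = 1.080
ΔCt(differentiated) = 27.330 − 20.870 = 6.460
ΔΔCt = 6.460 − 1.080 = 5.380
Fold change = 2^(−5.380) = 0.0240

0.024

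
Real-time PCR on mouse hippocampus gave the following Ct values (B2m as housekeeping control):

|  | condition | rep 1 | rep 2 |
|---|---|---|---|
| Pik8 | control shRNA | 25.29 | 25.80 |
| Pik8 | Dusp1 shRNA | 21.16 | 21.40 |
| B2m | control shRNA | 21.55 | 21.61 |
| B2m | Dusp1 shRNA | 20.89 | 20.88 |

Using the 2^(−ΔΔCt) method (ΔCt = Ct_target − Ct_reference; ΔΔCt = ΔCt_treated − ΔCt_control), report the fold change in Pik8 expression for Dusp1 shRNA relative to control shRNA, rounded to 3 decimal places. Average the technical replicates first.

11.876

Mean Ct: Pik8 control shRNA 25.545; Pik8 Dusp1 shRNA 21.280; B2m control shRNA 21.580; B2m Dusp1 shRNA 20.885
ΔCt(control shRNA) = 25.545 − 21.580 = 3.965
ΔCt(Dusp1 shRNA) = 21.280 − 20.885 = 0.395
ΔΔCt = 0.395 − 3.965 = -3.570
Fold change = 2^(−(-3.570)) = 2^3.570 = 11.8762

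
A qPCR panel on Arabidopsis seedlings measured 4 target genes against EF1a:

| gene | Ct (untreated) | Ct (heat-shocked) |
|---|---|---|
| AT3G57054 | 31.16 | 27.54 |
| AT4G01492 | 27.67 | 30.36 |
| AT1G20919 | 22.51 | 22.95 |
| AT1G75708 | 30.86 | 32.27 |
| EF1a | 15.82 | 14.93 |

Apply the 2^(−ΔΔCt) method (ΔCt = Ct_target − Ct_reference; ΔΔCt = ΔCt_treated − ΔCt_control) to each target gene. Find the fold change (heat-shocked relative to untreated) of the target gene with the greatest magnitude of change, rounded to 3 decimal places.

AT3G57054: ΔΔCt = (27.54−14.93) − (31.16−15.82) = 12.61 − 15.34 = -2.73; fold change = 2^2.73 = 6.635
AT4G01492: ΔΔCt = (30.36−14.93) − (27.67−15.82) = 15.43 − 11.85 = 3.58; fold change = 2^-3.58 = 0.084
AT1G20919: ΔΔCt = (22.95−14.93) − (22.51−15.82) = 8.02 − 6.69 = 1.33; fold change = 2^-1.33 = 0.398
AT1G75708: ΔΔCt = (32.27−14.93) − (30.86−15.82) = 17.34 − 15.04 = 2.30; fold change = 2^-2.30 = 0.203
AT4G01492 has the largest |ΔΔCt| = 3.58.

0.084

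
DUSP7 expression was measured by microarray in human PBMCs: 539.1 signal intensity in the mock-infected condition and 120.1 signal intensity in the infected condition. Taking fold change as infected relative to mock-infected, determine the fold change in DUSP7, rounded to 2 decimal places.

Fold change = 120.1 / 539.1 = 0.223
DUSP7 is downregulated.

0.22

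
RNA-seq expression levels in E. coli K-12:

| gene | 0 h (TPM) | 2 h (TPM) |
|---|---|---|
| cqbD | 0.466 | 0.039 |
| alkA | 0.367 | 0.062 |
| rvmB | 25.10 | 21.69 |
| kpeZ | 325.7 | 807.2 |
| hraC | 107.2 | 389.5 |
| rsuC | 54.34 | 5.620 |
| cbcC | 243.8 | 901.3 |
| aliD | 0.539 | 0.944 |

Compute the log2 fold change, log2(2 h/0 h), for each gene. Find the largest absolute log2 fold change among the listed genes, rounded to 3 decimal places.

3.579

log2(0.039/0.466) = -3.579  (cqbD)
log2(0.062/0.367) = -2.565  (alkA)
log2(21.69/25.10) = -0.211  (rvmB)
log2(807.2/325.7) = 1.309  (kpeZ)
log2(389.5/107.2) = 1.861  (hraC)
log2(5.620/54.34) = -3.273  (rsuC)
log2(901.3/243.8) = 1.886  (cbcC)
log2(0.944/0.539) = 0.809  (aliD)
The largest magnitude belongs to cqbD.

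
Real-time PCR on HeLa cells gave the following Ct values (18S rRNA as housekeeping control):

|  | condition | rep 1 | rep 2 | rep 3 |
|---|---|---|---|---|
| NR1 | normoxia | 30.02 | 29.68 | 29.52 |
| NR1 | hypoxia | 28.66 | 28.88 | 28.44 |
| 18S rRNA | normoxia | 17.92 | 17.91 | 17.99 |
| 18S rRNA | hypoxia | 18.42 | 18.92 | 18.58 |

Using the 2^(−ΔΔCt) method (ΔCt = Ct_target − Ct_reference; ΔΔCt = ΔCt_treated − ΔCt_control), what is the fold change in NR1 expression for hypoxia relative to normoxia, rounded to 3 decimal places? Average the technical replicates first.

Mean Ct: NR1 normoxia 29.740; NR1 hypoxia 28.660; 18S rRNA normoxia 17.940; 18S rRNA hypoxia 18.640
ΔCt(normoxia) = 29.740 − 17.940 = 11.800
ΔCt(hypoxia) = 28.660 − 18.640 = 10.020
ΔΔCt = 10.020 − 11.800 = -1.780
Fold change = 2^(−(-1.780)) = 2^1.780 = 3.4343

3.434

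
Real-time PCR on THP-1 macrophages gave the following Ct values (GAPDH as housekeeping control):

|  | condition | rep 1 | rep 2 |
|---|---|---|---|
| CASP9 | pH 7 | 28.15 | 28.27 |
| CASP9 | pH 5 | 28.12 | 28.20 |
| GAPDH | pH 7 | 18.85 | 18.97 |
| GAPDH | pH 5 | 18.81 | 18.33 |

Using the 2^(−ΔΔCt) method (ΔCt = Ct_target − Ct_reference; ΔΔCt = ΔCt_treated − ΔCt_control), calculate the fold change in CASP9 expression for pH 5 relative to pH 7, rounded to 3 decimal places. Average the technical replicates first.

Mean Ct: CASP9 pH 7 28.210; CASP9 pH 5 28.160; GAPDH pH 7 18.910; GAPDH pH 5 18.570
ΔCt(pH 7) = 28.210 − 18.910 = 9.300
ΔCt(pH 5) = 28.160 − 18.570 = 9.590
ΔΔCt = 9.590 − 9.300 = 0.290
Fold change = 2^(−0.290) = 0.8179

0.818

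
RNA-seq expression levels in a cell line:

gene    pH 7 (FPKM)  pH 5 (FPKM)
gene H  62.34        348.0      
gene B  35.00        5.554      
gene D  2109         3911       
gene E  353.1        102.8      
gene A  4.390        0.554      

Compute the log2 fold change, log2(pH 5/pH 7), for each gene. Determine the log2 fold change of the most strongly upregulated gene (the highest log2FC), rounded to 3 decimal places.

log2(348.0/62.34) = 2.481  (gene H)
log2(5.554/35.00) = -2.656  (gene B)
log2(3911/2109) = 0.891  (gene D)
log2(102.8/353.1) = -1.780  (gene E)
log2(0.554/4.390) = -2.986  (gene A)
gene H is most strongly upregulated.

2.481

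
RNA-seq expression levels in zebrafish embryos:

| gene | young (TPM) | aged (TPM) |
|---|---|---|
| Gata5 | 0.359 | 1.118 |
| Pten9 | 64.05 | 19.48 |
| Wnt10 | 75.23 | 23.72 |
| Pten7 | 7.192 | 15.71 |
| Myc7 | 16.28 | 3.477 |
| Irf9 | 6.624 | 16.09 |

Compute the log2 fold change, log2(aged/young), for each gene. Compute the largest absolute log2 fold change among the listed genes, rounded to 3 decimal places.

log2(1.118/0.359) = 1.639  (Gata5)
log2(19.48/64.05) = -1.717  (Pten9)
log2(23.72/75.23) = -1.665  (Wnt10)
log2(15.71/7.192) = 1.127  (Pten7)
log2(3.477/16.28) = -2.227  (Myc7)
log2(16.09/6.624) = 1.280  (Irf9)
The largest magnitude belongs to Myc7.

2.227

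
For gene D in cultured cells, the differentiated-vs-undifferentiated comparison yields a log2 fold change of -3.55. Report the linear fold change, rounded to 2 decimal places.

0.09

Fold change = 2^(-3.55) = 0.085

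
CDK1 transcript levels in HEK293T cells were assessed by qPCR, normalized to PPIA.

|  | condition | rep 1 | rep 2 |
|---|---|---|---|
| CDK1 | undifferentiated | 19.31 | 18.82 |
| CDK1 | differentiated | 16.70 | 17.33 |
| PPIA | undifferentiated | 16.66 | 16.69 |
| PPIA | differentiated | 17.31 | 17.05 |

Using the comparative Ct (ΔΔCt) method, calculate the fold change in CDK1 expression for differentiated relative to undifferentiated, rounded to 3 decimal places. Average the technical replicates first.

5.877

Mean Ct: CDK1 undifferentiated 19.065; CDK1 differentiated 17.015; PPIA undifferentiated 16.675; PPIA differentiated 17.180
ΔCt(undifferentiated) = 19.065 − 16.675 = 2.390
ΔCt(differentiated) = 17.015 − 17.180 = -0.165
ΔΔCt = -0.165 − 2.390 = -2.555
Fold change = 2^(−(-2.555)) = 2^2.555 = 5.8767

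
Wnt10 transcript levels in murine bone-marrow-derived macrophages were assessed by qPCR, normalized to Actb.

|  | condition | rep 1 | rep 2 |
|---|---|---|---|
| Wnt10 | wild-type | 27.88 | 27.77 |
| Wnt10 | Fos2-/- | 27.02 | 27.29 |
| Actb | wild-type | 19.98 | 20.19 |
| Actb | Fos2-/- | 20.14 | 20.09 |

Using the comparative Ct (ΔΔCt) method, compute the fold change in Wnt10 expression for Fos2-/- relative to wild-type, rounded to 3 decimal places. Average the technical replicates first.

Mean Ct: Wnt10 wild-type 27.825; Wnt10 Fos2-/- 27.155; Actb wild-type 20.085; Actb Fos2-/- 20.115
ΔCt(wild-type) = 27.825 − 20.085 = 7.740
ΔCt(Fos2-/-) = 27.155 − 20.115 = 7.040
ΔΔCt = 7.040 − 7.740 = -0.700
Fold change = 2^(−(-0.700)) = 2^0.700 = 1.6245

1.625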